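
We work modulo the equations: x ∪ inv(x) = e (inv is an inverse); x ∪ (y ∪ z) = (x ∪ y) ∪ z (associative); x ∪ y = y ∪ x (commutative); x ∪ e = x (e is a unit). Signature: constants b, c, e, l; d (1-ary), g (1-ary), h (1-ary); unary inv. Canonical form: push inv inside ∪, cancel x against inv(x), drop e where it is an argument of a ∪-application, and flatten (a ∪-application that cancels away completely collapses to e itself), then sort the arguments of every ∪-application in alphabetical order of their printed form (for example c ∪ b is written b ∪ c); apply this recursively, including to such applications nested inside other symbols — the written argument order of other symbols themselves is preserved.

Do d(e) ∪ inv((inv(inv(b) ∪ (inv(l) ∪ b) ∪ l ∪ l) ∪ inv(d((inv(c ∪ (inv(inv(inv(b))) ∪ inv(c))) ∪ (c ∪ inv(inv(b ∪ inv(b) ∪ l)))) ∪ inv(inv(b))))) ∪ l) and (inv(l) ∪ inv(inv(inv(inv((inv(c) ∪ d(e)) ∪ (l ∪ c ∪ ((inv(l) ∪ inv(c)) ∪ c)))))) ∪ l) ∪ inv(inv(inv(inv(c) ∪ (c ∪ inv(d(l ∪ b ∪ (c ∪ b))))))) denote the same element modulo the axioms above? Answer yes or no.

Answer: yes — both canonical forms are d(b ∪ b ∪ c ∪ l) ∪ d(e)

Derivation:
Left:  d(e) ∪ inv((inv(inv(b) ∪ (inv(l) ∪ b) ∪ l ∪ l) ∪ inv(d((inv(c ∪ (inv(inv(inv(b))) ∪ inv(c))) ∪ (c ∪ inv(inv(b ∪ inv(b) ∪ l)))) ∪ inv(inv(b))))) ∪ l)
  Push inv inside:  distribute inv over ∪ and collapse double inv
  Inverses cancel:  b cancels; l cancels
  Collect terms:  d(e) ∪ d(b ∪ b ∪ c ∪ l)
  Sort arguments:  d(b ∪ b ∪ c ∪ l) ∪ d(e)
Right:  (inv(l) ∪ inv(inv(inv(inv((inv(c) ∪ d(e)) ∪ (l ∪ c ∪ ((inv(l) ∪ inv(c)) ∪ c)))))) ∪ l) ∪ inv(inv(inv(inv(c) ∪ (c ∪ inv(d(l ∪ b ∪ (c ∪ b)))))))
  Push inv inside:  distribute inv over ∪ and collapse double inv
  Cancel:  l cancels; c cancels
  Collect:  d(e) ∪ d(b ∪ b ∪ c ∪ l)
  Sort:  d(b ∪ b ∪ c ∪ l) ∪ d(e)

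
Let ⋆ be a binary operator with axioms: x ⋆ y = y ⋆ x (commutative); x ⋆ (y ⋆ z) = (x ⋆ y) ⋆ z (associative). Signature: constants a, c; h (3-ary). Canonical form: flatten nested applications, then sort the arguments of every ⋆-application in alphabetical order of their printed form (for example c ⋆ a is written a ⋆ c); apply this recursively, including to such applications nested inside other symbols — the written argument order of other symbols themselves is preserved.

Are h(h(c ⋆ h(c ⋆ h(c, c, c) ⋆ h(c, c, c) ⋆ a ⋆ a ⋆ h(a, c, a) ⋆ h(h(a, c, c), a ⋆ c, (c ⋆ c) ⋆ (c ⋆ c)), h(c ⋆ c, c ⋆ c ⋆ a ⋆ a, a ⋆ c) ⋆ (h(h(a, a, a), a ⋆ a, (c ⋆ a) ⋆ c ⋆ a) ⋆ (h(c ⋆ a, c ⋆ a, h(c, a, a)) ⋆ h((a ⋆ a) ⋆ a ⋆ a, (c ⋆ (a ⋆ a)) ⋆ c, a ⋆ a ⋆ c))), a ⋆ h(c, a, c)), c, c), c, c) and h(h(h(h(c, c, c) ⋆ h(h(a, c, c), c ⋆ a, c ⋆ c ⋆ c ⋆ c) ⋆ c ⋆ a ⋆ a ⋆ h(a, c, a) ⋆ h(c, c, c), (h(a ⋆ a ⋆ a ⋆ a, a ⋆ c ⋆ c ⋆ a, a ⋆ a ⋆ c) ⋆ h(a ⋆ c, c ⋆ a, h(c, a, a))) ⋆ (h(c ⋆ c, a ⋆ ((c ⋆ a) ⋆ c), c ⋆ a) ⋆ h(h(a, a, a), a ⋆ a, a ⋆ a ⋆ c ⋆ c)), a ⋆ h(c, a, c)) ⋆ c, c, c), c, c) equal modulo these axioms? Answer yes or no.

Answer: yes — both canonical forms are h(h(c ⋆ h(a ⋆ a ⋆ c ⋆ h(a, c, a) ⋆ h(c, c, c) ⋆ h(c, c, c) ⋆ h(h(a, c, c), a ⋆ c, c ⋆ c ⋆ c ⋆ c), h(a ⋆ a ⋆ a ⋆ a, a ⋆ a ⋆ c ⋆ c, a ⋆ a ⋆ c) ⋆ h(a ⋆ c, a ⋆ c, h(c, a, a)) ⋆ h(c ⋆ c, a ⋆ a ⋆ c ⋆ c, a ⋆ c) ⋆ h(h(a, a, a), a ⋆ a, a ⋆ a ⋆ c ⋆ c), a ⋆ h(c, a, c)), c, c), c, c)

Derivation:
Left:  h(h(c ⋆ h(c ⋆ h(c, c, c) ⋆ h(c, c, c) ⋆ a ⋆ a ⋆ h(a, c, a) ⋆ h(h(a, c, c), a ⋆ c, (c ⋆ c) ⋆ (c ⋆ c)), h(c ⋆ c, c ⋆ c ⋆ a ⋆ a, a ⋆ c) ⋆ (h(h(a, a, a), a ⋆ a, (c ⋆ a) ⋆ c ⋆ a) ⋆ (h(c ⋆ a, c ⋆ a, h(c, a, a)) ⋆ h((a ⋆ a) ⋆ a ⋆ a, (c ⋆ (a ⋆ a)) ⋆ c, a ⋆ a ⋆ c))), a ⋆ h(c, a, c)), c, c), c, c)
  Descend into:  c ⋆ h(c ⋆ h(c, c, c) ⋆ h(c, c, c) ⋆ a ⋆ a ⋆ h(a, c, a) ⋆ h(h(a, c, c), a ⋆ c, (c ⋆ c) ⋆ (c ⋆ c)), h(c ⋆ c, c ⋆ c ⋆ a ⋆ a, a ⋆ c) ⋆ (h(h(a, a, a), a ⋆ a, (c ⋆ a) ⋆ c ⋆ a) ⋆ (h(c ⋆ a, c ⋆ a, h(c, a, a)) ⋆ h((a ⋆ a) ⋆ a ⋆ a, (c ⋆ (a ⋆ a)) ⋆ c, a ⋆ a ⋆ c))), a ⋆ h(c, a, c))
  Simplify inside:  h(c ⋆ h(c, c, c) ⋆ h(c, c, c) ⋆ a ⋆ a ⋆ h(a, c, a) ⋆ h(h(a, c, c), a ⋆ c, (c ⋆ c) ⋆ (c ⋆ c)), h(c ⋆ c, c ⋆ c ⋆ a ⋆ a, a ⋆ c) ⋆ (h(h(a, a, a), a ⋆ a, (c ⋆ a) ⋆ c ⋆ a) ⋆ (h(c ⋆ a, c ⋆ a, h(c, a, a)) ⋆ h((a ⋆ a) ⋆ a ⋆ a, (c ⋆ (a ⋆ a)) ⋆ c, a ⋆ a ⋆ c))), a ⋆ h(c, a, c))  →  h(a ⋆ a ⋆ c ⋆ h(a, c, a) ⋆ h(c, c, c) ⋆ h(c, c, c) ⋆ h(h(a, c, c), a ⋆ c, c ⋆ c ⋆ c ⋆ c), h(a ⋆ a ⋆ a ⋆ a, a ⋆ a ⋆ c ⋆ c, a ⋆ a ⋆ c) ⋆ h(a ⋆ c, a ⋆ c, h(c, a, a)) ⋆ h(c ⋆ c, a ⋆ a ⋆ c ⋆ c, a ⋆ c) ⋆ h(h(a, a, a), a ⋆ a, a ⋆ a ⋆ c ⋆ c), a ⋆ h(c, a, c))
  Sort:  c ⋆ h(a ⋆ a ⋆ c ⋆ h(a, c, a) ⋆ h(c, c, c) ⋆ h(c, c, c) ⋆ h(h(a, c, c), a ⋆ c, c ⋆ c ⋆ c ⋆ c), h(a ⋆ a ⋆ a ⋆ a, a ⋆ a ⋆ c ⋆ c, a ⋆ a ⋆ c) ⋆ h(a ⋆ c, a ⋆ c, h(c, a, a)) ⋆ h(c ⋆ c, a ⋆ a ⋆ c ⋆ c, a ⋆ c) ⋆ h(h(a, a, a), a ⋆ a, a ⋆ a ⋆ c ⋆ c), a ⋆ h(c, a, c))
  Rebuild:  h(h(c ⋆ h(a ⋆ a ⋆ c ⋆ h(a, c, a) ⋆ h(c, c, c) ⋆ h(c, c, c) ⋆ h(h(a, c, c), a ⋆ c, c ⋆ c ⋆ c ⋆ c), h(a ⋆ a ⋆ a ⋆ a, a ⋆ a ⋆ c ⋆ c, a ⋆ a ⋆ c) ⋆ h(a ⋆ c, a ⋆ c, h(c, a, a)) ⋆ h(c ⋆ c, a ⋆ a ⋆ c ⋆ c, a ⋆ c) ⋆ h(h(a, a, a), a ⋆ a, a ⋆ a ⋆ c ⋆ c), a ⋆ h(c, a, c)), c, c), c, c)
Right:  h(h(h(h(c, c, c) ⋆ h(h(a, c, c), c ⋆ a, c ⋆ c ⋆ c ⋆ c) ⋆ c ⋆ a ⋆ a ⋆ h(a, c, a) ⋆ h(c, c, c), (h(a ⋆ a ⋆ a ⋆ a, a ⋆ c ⋆ c ⋆ a, a ⋆ a ⋆ c) ⋆ h(a ⋆ c, c ⋆ a, h(c, a, a))) ⋆ (h(c ⋆ c, a ⋆ ((c ⋆ a) ⋆ c), c ⋆ a) ⋆ h(h(a, a, a), a ⋆ a, a ⋆ a ⋆ c ⋆ c)), a ⋆ h(c, a, c)) ⋆ c, c, c), c, c)
  Descend into:  h(h(c, c, c) ⋆ h(h(a, c, c), c ⋆ a, c ⋆ c ⋆ c ⋆ c) ⋆ c ⋆ a ⋆ a ⋆ h(a, c, a) ⋆ h(c, c, c), (h(a ⋆ a ⋆ a ⋆ a, a ⋆ c ⋆ c ⋆ a, a ⋆ a ⋆ c) ⋆ h(a ⋆ c, c ⋆ a, h(c, a, a))) ⋆ (h(c ⋆ c, a ⋆ ((c ⋆ a) ⋆ c), c ⋆ a) ⋆ h(h(a, a, a), a ⋆ a, a ⋆ a ⋆ c ⋆ c)), a ⋆ h(c, a, c)) ⋆ c
  Simplify inside:  h(h(c, c, c) ⋆ h(h(a, c, c), c ⋆ a, c ⋆ c ⋆ c ⋆ c) ⋆ c ⋆ a ⋆ a ⋆ h(a, c, a) ⋆ h(c, c, c), (h(a ⋆ a ⋆ a ⋆ a, a ⋆ c ⋆ c ⋆ a, a ⋆ a ⋆ c) ⋆ h(a ⋆ c, c ⋆ a, h(c, a, a))) ⋆ (h(c ⋆ c, a ⋆ ((c ⋆ a) ⋆ c), c ⋆ a) ⋆ h(h(a, a, a), a ⋆ a, a ⋆ a ⋆ c ⋆ c)), a ⋆ h(c, a, c))  →  h(a ⋆ a ⋆ c ⋆ h(a, c, a) ⋆ h(c, c, c) ⋆ h(c, c, c) ⋆ h(h(a, c, c), a ⋆ c, c ⋆ c ⋆ c ⋆ c), h(a ⋆ a ⋆ a ⋆ a, a ⋆ a ⋆ c ⋆ c, a ⋆ a ⋆ c) ⋆ h(a ⋆ c, a ⋆ c, h(c, a, a)) ⋆ h(c ⋆ c, a ⋆ a ⋆ c ⋆ c, a ⋆ c) ⋆ h(h(a, a, a), a ⋆ a, a ⋆ a ⋆ c ⋆ c), a ⋆ h(c, a, c))
  Sort:  c ⋆ h(a ⋆ a ⋆ c ⋆ h(a, c, a) ⋆ h(c, c, c) ⋆ h(c, c, c) ⋆ h(h(a, c, c), a ⋆ c, c ⋆ c ⋆ c ⋆ c), h(a ⋆ a ⋆ a ⋆ a, a ⋆ a ⋆ c ⋆ c, a ⋆ a ⋆ c) ⋆ h(a ⋆ c, a ⋆ c, h(c, a, a)) ⋆ h(c ⋆ c, a ⋆ a ⋆ c ⋆ c, a ⋆ c) ⋆ h(h(a, a, a), a ⋆ a, a ⋆ a ⋆ c ⋆ c), a ⋆ h(c, a, c))
  Put back:  h(h(c ⋆ h(a ⋆ a ⋆ c ⋆ h(a, c, a) ⋆ h(c, c, c) ⋆ h(c, c, c) ⋆ h(h(a, c, c), a ⋆ c, c ⋆ c ⋆ c ⋆ c), h(a ⋆ a ⋆ a ⋆ a, a ⋆ a ⋆ c ⋆ c, a ⋆ a ⋆ c) ⋆ h(a ⋆ c, a ⋆ c, h(c, a, a)) ⋆ h(c ⋆ c, a ⋆ a ⋆ c ⋆ c, a ⋆ c) ⋆ h(h(a, a, a), a ⋆ a, a ⋆ a ⋆ c ⋆ c), a ⋆ h(c, a, c)), c, c), c, c)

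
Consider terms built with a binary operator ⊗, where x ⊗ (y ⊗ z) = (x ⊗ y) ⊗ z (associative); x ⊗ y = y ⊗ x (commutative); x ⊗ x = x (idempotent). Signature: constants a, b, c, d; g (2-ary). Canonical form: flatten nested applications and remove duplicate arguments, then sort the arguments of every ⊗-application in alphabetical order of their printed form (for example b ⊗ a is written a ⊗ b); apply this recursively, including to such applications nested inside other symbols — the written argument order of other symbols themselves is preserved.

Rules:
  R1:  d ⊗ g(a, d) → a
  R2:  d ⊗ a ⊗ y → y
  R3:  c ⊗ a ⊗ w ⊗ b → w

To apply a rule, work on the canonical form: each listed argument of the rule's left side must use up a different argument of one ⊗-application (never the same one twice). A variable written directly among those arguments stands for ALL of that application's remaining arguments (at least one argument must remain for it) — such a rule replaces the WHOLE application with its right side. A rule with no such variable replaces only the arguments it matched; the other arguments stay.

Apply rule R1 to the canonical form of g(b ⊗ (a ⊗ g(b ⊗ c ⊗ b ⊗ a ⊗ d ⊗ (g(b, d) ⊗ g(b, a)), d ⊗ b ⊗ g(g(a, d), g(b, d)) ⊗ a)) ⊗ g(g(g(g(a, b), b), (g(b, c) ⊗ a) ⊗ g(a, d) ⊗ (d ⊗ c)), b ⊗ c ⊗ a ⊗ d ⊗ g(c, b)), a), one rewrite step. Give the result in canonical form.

Answer: g(a ⊗ b ⊗ g(a ⊗ b ⊗ c ⊗ d ⊗ g(b, a) ⊗ g(b, d), a ⊗ b ⊗ d ⊗ g(g(a, d), g(b, d))) ⊗ g(g(g(g(a, b), b), a ⊗ c ⊗ g(b, c)), a ⊗ b ⊗ c ⊗ d ⊗ g(c, b)), a)

Derivation:
Canonical form:  g(a ⊗ b ⊗ g(a ⊗ b ⊗ c ⊗ d ⊗ g(b, a) ⊗ g(b, d), a ⊗ b ⊗ d ⊗ g(g(a, d), g(b, d))) ⊗ g(g(g(g(a, b), b), a ⊗ c ⊗ d ⊗ g(a, d) ⊗ g(b, c)), a ⊗ b ⊗ c ⊗ d ⊗ g(c, b)), a)
R1 matches:  uses d, g(a, d)
Result:  g(a ⊗ b ⊗ g(a ⊗ b ⊗ c ⊗ d ⊗ g(b, a) ⊗ g(b, d), a ⊗ b ⊗ d ⊗ g(g(a, d), g(b, d))) ⊗ g(g(g(g(a, b), b), a ⊗ c ⊗ g(b, c)), a ⊗ b ⊗ c ⊗ d ⊗ g(c, b)), a)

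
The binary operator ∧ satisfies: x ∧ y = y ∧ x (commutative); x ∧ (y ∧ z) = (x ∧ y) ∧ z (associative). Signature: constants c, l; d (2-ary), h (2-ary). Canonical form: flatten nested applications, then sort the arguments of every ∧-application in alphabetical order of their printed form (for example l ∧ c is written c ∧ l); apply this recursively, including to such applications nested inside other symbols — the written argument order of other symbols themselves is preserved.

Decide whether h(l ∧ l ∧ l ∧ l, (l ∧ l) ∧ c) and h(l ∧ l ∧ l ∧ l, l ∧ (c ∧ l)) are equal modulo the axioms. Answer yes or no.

Left:  h(l ∧ l ∧ l ∧ l, (l ∧ l) ∧ c)
  Work inside:  (l ∧ l) ∧ c
  Un-nest:  l ∧ l ∧ c
  Order the arguments:  c ∧ l ∧ l
  Reassemble:  h(l ∧ l ∧ l ∧ l, c ∧ l ∧ l)
Right:  h(l ∧ l ∧ l ∧ l, l ∧ (c ∧ l))
  Descend into:  l ∧ (c ∧ l)
  Flatten:  l ∧ c ∧ l
  Order the arguments:  c ∧ l ∧ l
  Reassemble:  h(l ∧ l ∧ l ∧ l, c ∧ l ∧ l)

Answer: yes — both canonical forms are h(l ∧ l ∧ l ∧ l, c ∧ l ∧ l)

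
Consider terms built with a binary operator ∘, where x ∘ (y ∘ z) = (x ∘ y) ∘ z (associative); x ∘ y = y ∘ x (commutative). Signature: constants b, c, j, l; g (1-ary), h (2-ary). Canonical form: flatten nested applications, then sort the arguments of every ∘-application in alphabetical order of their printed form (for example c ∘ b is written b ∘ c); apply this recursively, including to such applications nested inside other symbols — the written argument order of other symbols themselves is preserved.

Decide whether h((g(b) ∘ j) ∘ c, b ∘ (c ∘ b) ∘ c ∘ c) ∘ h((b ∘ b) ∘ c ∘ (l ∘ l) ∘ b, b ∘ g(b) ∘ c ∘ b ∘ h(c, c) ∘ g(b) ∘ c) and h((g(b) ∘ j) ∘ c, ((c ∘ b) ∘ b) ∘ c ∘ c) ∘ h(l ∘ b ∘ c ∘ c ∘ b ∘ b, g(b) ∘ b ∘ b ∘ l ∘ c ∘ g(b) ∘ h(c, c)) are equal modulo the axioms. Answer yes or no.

Left:  h((g(b) ∘ j) ∘ c, b ∘ (c ∘ b) ∘ c ∘ c) ∘ h((b ∘ b) ∘ c ∘ (l ∘ l) ∘ b, b ∘ g(b) ∘ c ∘ b ∘ h(c, c) ∘ g(b) ∘ c)
  Simplify inside:  h((g(b) ∘ j) ∘ c, b ∘ (c ∘ b) ∘ c ∘ c)  →  h(c ∘ g(b) ∘ j, b ∘ b ∘ c ∘ c ∘ c)
  Canonicalize subterm:  h((b ∘ b) ∘ c ∘ (l ∘ l) ∘ b, b ∘ g(b) ∘ c ∘ b ∘ h(c, c) ∘ g(b) ∘ c)  →  h(b ∘ b ∘ b ∘ c ∘ l ∘ l, b ∘ b ∘ c ∘ c ∘ g(b) ∘ g(b) ∘ h(c, c))
  Sort:  h(b ∘ b ∘ b ∘ c ∘ l ∘ l, b ∘ b ∘ c ∘ c ∘ g(b) ∘ g(b) ∘ h(c, c)) ∘ h(c ∘ g(b) ∘ j, b ∘ b ∘ c ∘ c ∘ c)
Right:  h((g(b) ∘ j) ∘ c, ((c ∘ b) ∘ b) ∘ c ∘ c) ∘ h(l ∘ b ∘ c ∘ c ∘ b ∘ b, g(b) ∘ b ∘ b ∘ l ∘ c ∘ g(b) ∘ h(c, c))
  Simplify inside:  h((g(b) ∘ j) ∘ c, ((c ∘ b) ∘ b) ∘ c ∘ c)  →  h(c ∘ g(b) ∘ j, b ∘ b ∘ c ∘ c ∘ c)
  Canonicalize subterm:  h(l ∘ b ∘ c ∘ c ∘ b ∘ b, g(b) ∘ b ∘ b ∘ l ∘ c ∘ g(b) ∘ h(c, c))  →  h(b ∘ b ∘ b ∘ c ∘ c ∘ l, b ∘ b ∘ c ∘ g(b) ∘ g(b) ∘ h(c, c) ∘ l)
  Sort:  h(b ∘ b ∘ b ∘ c ∘ c ∘ l, b ∘ b ∘ c ∘ g(b) ∘ g(b) ∘ h(c, c) ∘ l) ∘ h(c ∘ g(b) ∘ j, b ∘ b ∘ c ∘ c ∘ c)

Answer: no — h(b ∘ b ∘ b ∘ c ∘ l ∘ l, b ∘ b ∘ c ∘ c ∘ g(b) ∘ g(b) ∘ h(c, c)) ∘ h(c ∘ g(b) ∘ j, b ∘ b ∘ c ∘ c ∘ c) vs h(b ∘ b ∘ b ∘ c ∘ c ∘ l, b ∘ b ∘ c ∘ g(b) ∘ g(b) ∘ h(c, c) ∘ l) ∘ h(c ∘ g(b) ∘ j, b ∘ b ∘ c ∘ c ∘ c)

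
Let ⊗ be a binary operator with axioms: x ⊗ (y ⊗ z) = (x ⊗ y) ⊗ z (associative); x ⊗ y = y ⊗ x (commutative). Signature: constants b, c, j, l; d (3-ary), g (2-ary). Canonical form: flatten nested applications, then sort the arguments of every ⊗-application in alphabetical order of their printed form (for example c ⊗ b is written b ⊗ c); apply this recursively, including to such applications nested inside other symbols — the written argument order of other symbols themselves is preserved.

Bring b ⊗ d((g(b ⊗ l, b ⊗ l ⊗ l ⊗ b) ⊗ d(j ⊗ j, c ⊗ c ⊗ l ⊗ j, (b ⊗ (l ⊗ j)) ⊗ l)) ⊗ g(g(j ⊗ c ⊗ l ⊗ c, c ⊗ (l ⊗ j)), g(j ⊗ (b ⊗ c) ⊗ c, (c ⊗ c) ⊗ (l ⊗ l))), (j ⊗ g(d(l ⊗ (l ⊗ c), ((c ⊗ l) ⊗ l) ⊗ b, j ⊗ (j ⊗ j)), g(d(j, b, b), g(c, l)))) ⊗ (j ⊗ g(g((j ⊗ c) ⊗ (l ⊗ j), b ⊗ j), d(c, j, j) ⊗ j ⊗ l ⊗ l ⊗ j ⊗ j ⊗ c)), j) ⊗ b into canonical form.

Answer: b ⊗ b ⊗ d(d(j ⊗ j, c ⊗ c ⊗ j ⊗ l, b ⊗ j ⊗ l ⊗ l) ⊗ g(b ⊗ l, b ⊗ b ⊗ l ⊗ l) ⊗ g(g(c ⊗ c ⊗ j ⊗ l, c ⊗ j ⊗ l), g(b ⊗ c ⊗ c ⊗ j, c ⊗ c ⊗ l ⊗ l)), g(d(c ⊗ l ⊗ l, b ⊗ c ⊗ l ⊗ l, j ⊗ j ⊗ j), g(d(j, b, b), g(c, l))) ⊗ g(g(c ⊗ j ⊗ j ⊗ l, b ⊗ j), c ⊗ d(c, j, j) ⊗ j ⊗ j ⊗ j ⊗ l ⊗ l) ⊗ j ⊗ j, j)

Derivation:
Canonicalize subterm:  d((g(b ⊗ l, b ⊗ l ⊗ l ⊗ b) ⊗ d(j ⊗ j, c ⊗ c ⊗ l ⊗ j, (b ⊗ (l ⊗ j)) ⊗ l)) ⊗ g(g(j ⊗ c ⊗ l ⊗ c, c ⊗ (l ⊗ j)), g(j ⊗ (b ⊗ c) ⊗ c, (c ⊗ c) ⊗ (l ⊗ l))), (j ⊗ g(d(l ⊗ (l ⊗ c), ((c ⊗ l) ⊗ l) ⊗ b, j ⊗ (j ⊗ j)), g(d(j, b, b), g(c, l)))) ⊗ (j ⊗ g(g((j ⊗ c) ⊗ (l ⊗ j), b ⊗ j), d(c, j, j) ⊗ j ⊗ l ⊗ l ⊗ j ⊗ j ⊗ c)), j)  →  d(d(j ⊗ j, c ⊗ c ⊗ j ⊗ l, b ⊗ j ⊗ l ⊗ l) ⊗ g(b ⊗ l, b ⊗ b ⊗ l ⊗ l) ⊗ g(g(c ⊗ c ⊗ j ⊗ l, c ⊗ j ⊗ l), g(b ⊗ c ⊗ c ⊗ j, c ⊗ c ⊗ l ⊗ l)), g(d(c ⊗ l ⊗ l, b ⊗ c ⊗ l ⊗ l, j ⊗ j ⊗ j), g(d(j, b, b), g(c, l))) ⊗ g(g(c ⊗ j ⊗ j ⊗ l, b ⊗ j), c ⊗ d(c, j, j) ⊗ j ⊗ j ⊗ j ⊗ l ⊗ l) ⊗ j ⊗ j, j)
Order the arguments:  b ⊗ b ⊗ d(d(j ⊗ j, c ⊗ c ⊗ j ⊗ l, b ⊗ j ⊗ l ⊗ l) ⊗ g(b ⊗ l, b ⊗ b ⊗ l ⊗ l) ⊗ g(g(c ⊗ c ⊗ j ⊗ l, c ⊗ j ⊗ l), g(b ⊗ c ⊗ c ⊗ j, c ⊗ c ⊗ l ⊗ l)), g(d(c ⊗ l ⊗ l, b ⊗ c ⊗ l ⊗ l, j ⊗ j ⊗ j), g(d(j, b, b), g(c, l))) ⊗ g(g(c ⊗ j ⊗ j ⊗ l, b ⊗ j), c ⊗ d(c, j, j) ⊗ j ⊗ j ⊗ j ⊗ l ⊗ l) ⊗ j ⊗ j, j)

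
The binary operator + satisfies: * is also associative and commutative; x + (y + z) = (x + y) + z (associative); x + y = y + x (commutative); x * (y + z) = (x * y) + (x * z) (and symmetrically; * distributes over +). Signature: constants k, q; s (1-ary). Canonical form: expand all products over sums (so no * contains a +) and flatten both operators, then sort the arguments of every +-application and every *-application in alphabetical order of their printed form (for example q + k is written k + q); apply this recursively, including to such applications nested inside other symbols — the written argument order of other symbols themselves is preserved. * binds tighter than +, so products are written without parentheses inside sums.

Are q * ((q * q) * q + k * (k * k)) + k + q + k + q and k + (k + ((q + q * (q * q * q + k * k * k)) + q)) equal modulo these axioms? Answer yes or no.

Left:  q * ((q * q) * q + k * (k * k)) + k + q + k + q
  Expand products over sums:  q * q * q * q + k * k * k * q + k + q + k + q
  Order the arguments:  k + k + k * k * k * q + q + q + q * q * q * q
Right:  k + (k + ((q + q * (q * q * q + k * k * k)) + q))
  Expand:  k + k + q + q * q * q * q + k * k * k * q + q
  Order the arguments:  k + k + k * k * k * q + q + q + q * q * q * q

Answer: yes — both canonical forms are k + k + k * k * k * q + q + q + q * q * q * q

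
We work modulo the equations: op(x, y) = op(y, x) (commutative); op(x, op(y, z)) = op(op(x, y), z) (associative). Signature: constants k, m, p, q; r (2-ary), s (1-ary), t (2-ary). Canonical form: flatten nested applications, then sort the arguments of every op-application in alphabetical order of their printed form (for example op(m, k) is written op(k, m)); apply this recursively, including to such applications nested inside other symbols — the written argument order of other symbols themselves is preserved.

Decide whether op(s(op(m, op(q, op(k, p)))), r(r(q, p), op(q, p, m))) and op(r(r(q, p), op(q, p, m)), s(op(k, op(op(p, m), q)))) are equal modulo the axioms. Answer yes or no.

Left:  op(s(op(m, op(q, op(k, p)))), r(r(q, p), op(q, p, m)))
  Simplify inside:  s(op(m, op(q, op(k, p))))  →  s(op(k, m, p, q))
  Inside:  r(r(q, p), op(q, p, m))  →  r(r(q, p), op(m, p, q))
  Sort arguments:  op(r(r(q, p), op(m, p, q)), s(op(k, m, p, q)))
Right:  op(r(r(q, p), op(q, p, m)), s(op(k, op(op(p, m), q))))
  Simplify inside:  r(r(q, p), op(q, p, m))  →  r(r(q, p), op(m, p, q))
  Inside:  s(op(k, op(op(p, m), q)))  →  s(op(k, m, p, q))
  Order the arguments:  op(r(r(q, p), op(m, p, q)), s(op(k, m, p, q)))

Answer: yes — both canonical forms are op(r(r(q, p), op(m, p, q)), s(op(k, m, p, q)))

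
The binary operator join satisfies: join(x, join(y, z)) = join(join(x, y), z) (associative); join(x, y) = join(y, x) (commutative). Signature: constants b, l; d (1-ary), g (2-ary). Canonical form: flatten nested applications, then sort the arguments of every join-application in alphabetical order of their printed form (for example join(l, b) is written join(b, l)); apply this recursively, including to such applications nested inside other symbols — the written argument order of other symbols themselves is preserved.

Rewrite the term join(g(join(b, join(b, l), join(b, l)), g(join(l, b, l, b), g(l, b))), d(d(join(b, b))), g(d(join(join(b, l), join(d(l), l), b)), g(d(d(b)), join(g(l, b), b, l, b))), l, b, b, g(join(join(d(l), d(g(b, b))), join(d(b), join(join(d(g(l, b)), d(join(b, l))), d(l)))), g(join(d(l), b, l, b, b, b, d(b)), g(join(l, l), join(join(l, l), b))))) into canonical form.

Canonicalize subterm:  g(join(b, join(b, l), join(b, l)), g(join(l, b, l, b), g(l, b)))  →  g(join(b, b, b, l, l), g(join(b, b, l, l), g(l, b)))
Simplify inside:  g(d(join(join(b, l), join(d(l), l), b)), g(d(d(b)), join(g(l, b), b, l, b)))  →  g(d(join(b, b, d(l), l, l)), g(d(d(b)), join(b, b, g(l, b), l)))
Canonicalize subterm:  g(join(join(d(l), d(g(b, b))), join(d(b), join(join(d(g(l, b)), d(join(b, l))), d(l)))), g(join(d(l), b, l, b, b, b, d(b)), g(join(l, l), join(join(l, l), b))))  →  g(join(d(b), d(g(b, b)), d(g(l, b)), d(join(b, l)), d(l), d(l)), g(join(b, b, b, b, d(b), d(l), l), g(join(l, l), join(b, l, l))))
Sort arguments:  join(b, b, d(d(join(b, b))), g(d(join(b, b, d(l), l, l)), g(d(d(b)), join(b, b, g(l, b), l))), g(join(b, b, b, l, l), g(join(b, b, l, l), g(l, b))), g(join(d(b), d(g(b, b)), d(g(l, b)), d(join(b, l)), d(l), d(l)), g(join(b, b, b, b, d(b), d(l), l), g(join(l, l), join(b, l, l)))), l)

Answer: join(b, b, d(d(join(b, b))), g(d(join(b, b, d(l), l, l)), g(d(d(b)), join(b, b, g(l, b), l))), g(join(b, b, b, l, l), g(join(b, b, l, l), g(l, b))), g(join(d(b), d(g(b, b)), d(g(l, b)), d(join(b, l)), d(l), d(l)), g(join(b, b, b, b, d(b), d(l), l), g(join(l, l), join(b, l, l)))), l)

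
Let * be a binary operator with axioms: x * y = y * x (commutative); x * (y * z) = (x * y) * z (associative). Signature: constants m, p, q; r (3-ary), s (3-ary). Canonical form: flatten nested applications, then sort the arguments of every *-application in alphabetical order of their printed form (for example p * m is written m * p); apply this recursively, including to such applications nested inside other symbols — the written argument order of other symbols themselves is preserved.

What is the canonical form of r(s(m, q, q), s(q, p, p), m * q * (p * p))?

Work inside:  m * q * (p * p)
Merge nested applications:  m * q * p * p
Sort arguments:  m * p * p * q
Reassemble:  r(s(m, q, q), s(q, p, p), m * p * p * q)

Answer: r(s(m, q, q), s(q, p, p), m * p * p * q)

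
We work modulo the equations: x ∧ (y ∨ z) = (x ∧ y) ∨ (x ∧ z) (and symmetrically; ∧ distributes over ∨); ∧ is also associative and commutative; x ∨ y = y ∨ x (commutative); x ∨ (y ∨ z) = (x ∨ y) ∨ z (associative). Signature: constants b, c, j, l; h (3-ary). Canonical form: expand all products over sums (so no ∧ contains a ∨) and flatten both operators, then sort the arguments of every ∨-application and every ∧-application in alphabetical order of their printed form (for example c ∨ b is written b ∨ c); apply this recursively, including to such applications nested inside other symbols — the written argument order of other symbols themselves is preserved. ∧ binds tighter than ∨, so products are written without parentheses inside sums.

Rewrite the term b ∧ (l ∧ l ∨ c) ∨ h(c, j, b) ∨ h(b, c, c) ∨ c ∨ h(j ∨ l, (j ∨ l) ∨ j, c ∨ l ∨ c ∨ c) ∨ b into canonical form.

Answer: b ∨ b ∧ c ∨ b ∧ l ∧ l ∨ c ∨ h(b, c, c) ∨ h(c, j, b) ∨ h(j ∨ l, j ∨ j ∨ l, c ∨ c ∨ c ∨ l)

Derivation:
Expand products over sums:  b ∧ l ∧ l ∨ b ∧ c ∨ h(c, j, b) ∨ h(b, c, c) ∨ c ∨ h(j ∨ l, j ∨ j ∨ l, c ∨ c ∨ c ∨ l) ∨ b
Sort:  b ∨ b ∧ c ∨ b ∧ l ∧ l ∨ c ∨ h(b, c, c) ∨ h(c, j, b) ∨ h(j ∨ l, j ∨ j ∨ l, c ∨ c ∨ c ∨ l)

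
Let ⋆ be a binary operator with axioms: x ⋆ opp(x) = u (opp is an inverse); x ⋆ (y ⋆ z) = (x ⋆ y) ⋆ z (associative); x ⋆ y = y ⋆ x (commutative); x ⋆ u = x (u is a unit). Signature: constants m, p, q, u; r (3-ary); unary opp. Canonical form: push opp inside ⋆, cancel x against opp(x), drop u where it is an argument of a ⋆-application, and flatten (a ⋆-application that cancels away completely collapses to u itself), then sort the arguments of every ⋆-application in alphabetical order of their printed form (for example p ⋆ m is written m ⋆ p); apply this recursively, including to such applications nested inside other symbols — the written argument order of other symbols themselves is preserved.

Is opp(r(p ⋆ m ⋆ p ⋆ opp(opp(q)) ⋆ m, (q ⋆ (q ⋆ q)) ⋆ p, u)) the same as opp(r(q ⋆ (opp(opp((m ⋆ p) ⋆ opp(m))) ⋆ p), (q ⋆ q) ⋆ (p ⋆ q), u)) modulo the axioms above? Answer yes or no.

Left:  opp(r(p ⋆ m ⋆ p ⋆ opp(opp(q)) ⋆ m, (q ⋆ (q ⋆ q)) ⋆ p, u))
  Push opp inside:  distribute opp over ⋆ and collapse double opp
  Collect terms:  opp(r(m ⋆ m ⋆ p ⋆ p ⋆ q, p ⋆ q ⋆ q ⋆ q, u))
Right:  opp(r(q ⋆ (opp(opp((m ⋆ p) ⋆ opp(m))) ⋆ p), (q ⋆ q) ⋆ (p ⋆ q), u))
  Push opp inside:  distribute opp over ⋆ and collapse double opp
  Combine occurrences:  opp(r(p ⋆ p ⋆ q, p ⋆ q ⋆ q ⋆ q, u))

Answer: no — opp(r(m ⋆ m ⋆ p ⋆ p ⋆ q, p ⋆ q ⋆ q ⋆ q, u)) vs opp(r(p ⋆ p ⋆ q, p ⋆ q ⋆ q ⋆ q, u))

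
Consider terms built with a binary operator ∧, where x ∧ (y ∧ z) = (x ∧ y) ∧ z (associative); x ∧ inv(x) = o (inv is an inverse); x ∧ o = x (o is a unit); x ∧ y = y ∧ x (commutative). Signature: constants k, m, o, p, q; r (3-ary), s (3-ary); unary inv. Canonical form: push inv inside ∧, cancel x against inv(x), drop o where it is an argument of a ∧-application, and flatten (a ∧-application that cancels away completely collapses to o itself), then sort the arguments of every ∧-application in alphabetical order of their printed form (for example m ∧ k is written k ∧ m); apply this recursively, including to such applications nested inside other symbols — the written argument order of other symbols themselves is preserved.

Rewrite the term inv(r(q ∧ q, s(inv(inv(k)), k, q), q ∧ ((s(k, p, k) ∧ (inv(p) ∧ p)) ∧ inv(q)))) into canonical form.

Answer: inv(r(q ∧ q, s(k, k, q), s(k, p, k)))

Derivation:
Push inv inside:  distribute inv over ∧ and collapse double inv
Combine occurrences:  inv(r(q ∧ q, s(k, k, q), s(k, p, k)))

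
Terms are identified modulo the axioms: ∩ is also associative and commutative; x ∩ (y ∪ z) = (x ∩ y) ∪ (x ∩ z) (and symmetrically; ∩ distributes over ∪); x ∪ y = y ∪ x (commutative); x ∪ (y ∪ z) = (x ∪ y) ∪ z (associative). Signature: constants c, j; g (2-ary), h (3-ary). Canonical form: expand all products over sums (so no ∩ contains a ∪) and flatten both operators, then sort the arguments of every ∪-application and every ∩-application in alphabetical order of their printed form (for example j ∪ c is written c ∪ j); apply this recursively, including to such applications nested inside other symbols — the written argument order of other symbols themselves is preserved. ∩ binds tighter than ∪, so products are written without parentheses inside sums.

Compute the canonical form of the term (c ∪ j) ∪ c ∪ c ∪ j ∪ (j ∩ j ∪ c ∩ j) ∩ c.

Distribute:  c ∪ j ∪ c ∪ c ∪ j ∪ c ∩ j ∩ j ∪ c ∩ c ∩ j
Sort arguments:  c ∪ c ∪ c ∪ c ∩ c ∩ j ∪ c ∩ j ∩ j ∪ j ∪ j

Answer: c ∪ c ∪ c ∪ c ∩ c ∩ j ∪ c ∩ j ∩ j ∪ j ∪ j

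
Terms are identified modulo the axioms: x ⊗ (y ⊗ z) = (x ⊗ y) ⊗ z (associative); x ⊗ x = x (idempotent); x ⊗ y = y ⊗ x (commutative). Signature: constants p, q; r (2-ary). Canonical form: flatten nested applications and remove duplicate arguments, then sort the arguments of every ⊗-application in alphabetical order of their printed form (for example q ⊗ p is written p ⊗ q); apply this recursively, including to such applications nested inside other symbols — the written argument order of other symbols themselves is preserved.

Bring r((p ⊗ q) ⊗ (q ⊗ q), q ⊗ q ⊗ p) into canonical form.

Work inside:  (p ⊗ q) ⊗ (q ⊗ q)
Flatten:  p ⊗ q ⊗ q ⊗ q
Deduplicate:  drop duplicate q, q
Sort:  p ⊗ q
Put back:  r(p ⊗ q, p ⊗ q)

Answer: r(p ⊗ q, p ⊗ q)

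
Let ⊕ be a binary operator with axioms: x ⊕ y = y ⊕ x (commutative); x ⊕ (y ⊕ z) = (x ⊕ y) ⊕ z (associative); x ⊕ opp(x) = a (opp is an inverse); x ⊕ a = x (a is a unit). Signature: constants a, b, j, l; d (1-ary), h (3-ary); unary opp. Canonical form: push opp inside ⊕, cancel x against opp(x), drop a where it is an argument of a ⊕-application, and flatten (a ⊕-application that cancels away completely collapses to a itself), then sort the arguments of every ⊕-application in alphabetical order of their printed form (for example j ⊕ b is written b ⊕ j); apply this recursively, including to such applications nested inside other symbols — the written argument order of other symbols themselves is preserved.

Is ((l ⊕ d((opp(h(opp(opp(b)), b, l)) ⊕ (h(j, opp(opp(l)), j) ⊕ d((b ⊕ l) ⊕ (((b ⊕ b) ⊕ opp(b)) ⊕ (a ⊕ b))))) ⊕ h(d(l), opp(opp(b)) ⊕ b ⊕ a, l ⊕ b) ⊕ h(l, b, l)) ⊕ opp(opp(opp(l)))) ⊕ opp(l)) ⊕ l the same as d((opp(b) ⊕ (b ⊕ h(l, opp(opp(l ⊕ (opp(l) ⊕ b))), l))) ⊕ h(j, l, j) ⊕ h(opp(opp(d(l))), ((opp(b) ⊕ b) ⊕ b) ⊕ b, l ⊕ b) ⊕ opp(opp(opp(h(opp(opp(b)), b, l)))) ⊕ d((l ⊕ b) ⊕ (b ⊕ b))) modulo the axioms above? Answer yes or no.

Answer: yes — both canonical forms are d(d(b ⊕ b ⊕ b ⊕ l) ⊕ h(d(l), b ⊕ b, b ⊕ l) ⊕ h(j, l, j) ⊕ h(l, b, l) ⊕ opp(h(b, b, l)))

Derivation:
Left:  ((l ⊕ d((opp(h(opp(opp(b)), b, l)) ⊕ (h(j, opp(opp(l)), j) ⊕ d((b ⊕ l) ⊕ (((b ⊕ b) ⊕ opp(b)) ⊕ (a ⊕ b))))) ⊕ h(d(l), opp(opp(b)) ⊕ b ⊕ a, l ⊕ b) ⊕ h(l, b, l)) ⊕ opp(opp(opp(l)))) ⊕ opp(l)) ⊕ l
  Push opp inside:  distribute opp over ⊕ and collapse double opp
  Cancel inverse pairs:  l cancels
  Collect terms:  d(d(b ⊕ b ⊕ b ⊕ l) ⊕ h(d(l), b ⊕ b, b ⊕ l) ⊕ h(j, l, j) ⊕ h(l, b, l) ⊕ opp(h(b, b, l)))
Right:  d((opp(b) ⊕ (b ⊕ h(l, opp(opp(l ⊕ (opp(l) ⊕ b))), l))) ⊕ h(j, l, j) ⊕ h(opp(opp(d(l))), ((opp(b) ⊕ b) ⊕ b) ⊕ b, l ⊕ b) ⊕ opp(opp(opp(h(opp(opp(b)), b, l)))) ⊕ d((l ⊕ b) ⊕ (b ⊕ b)))
  Work inside:  (opp(b) ⊕ (b ⊕ h(l, opp(opp(l ⊕ (opp(l) ⊕ b))), l))) ⊕ h(j, l, j) ⊕ h(opp(opp(d(l))), ((opp(b) ⊕ b) ⊕ b) ⊕ b, l ⊕ b) ⊕ opp(opp(opp(h(opp(opp(b)), b, l)))) ⊕ d((l ⊕ b) ⊕ (b ⊕ b))
  Push opp inside:  distribute opp over ⊕ and collapse double opp
  Cancel:  b cancels
  Collect terms:  h(l, b, l) ⊕ h(j, l, j) ⊕ h(d(l), b ⊕ b, b ⊕ l) ⊕ opp(h(b, b, l)) ⊕ d(b ⊕ b ⊕ b ⊕ l)
  Order the arguments:  d(b ⊕ b ⊕ b ⊕ l) ⊕ h(d(l), b ⊕ b, b ⊕ l) ⊕ h(j, l, j) ⊕ h(l, b, l) ⊕ opp(h(b, b, l))
  Put back:  d(d(b ⊕ b ⊕ b ⊕ l) ⊕ h(d(l), b ⊕ b, b ⊕ l) ⊕ h(j, l, j) ⊕ h(l, b, l) ⊕ opp(h(b, b, l)))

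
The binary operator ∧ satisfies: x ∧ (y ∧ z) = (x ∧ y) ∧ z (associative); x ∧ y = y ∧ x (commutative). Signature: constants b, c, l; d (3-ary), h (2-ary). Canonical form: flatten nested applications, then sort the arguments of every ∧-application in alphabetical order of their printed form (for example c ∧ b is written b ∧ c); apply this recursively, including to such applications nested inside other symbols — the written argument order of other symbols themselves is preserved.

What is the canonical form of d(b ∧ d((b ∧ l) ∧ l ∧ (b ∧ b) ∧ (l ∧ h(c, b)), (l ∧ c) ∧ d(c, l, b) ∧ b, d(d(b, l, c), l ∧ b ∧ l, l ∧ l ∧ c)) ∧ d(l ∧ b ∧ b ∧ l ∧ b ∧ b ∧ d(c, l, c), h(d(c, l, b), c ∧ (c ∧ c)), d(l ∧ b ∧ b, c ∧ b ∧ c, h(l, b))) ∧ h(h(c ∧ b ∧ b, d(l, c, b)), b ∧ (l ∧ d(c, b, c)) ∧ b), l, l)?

Work inside:  b ∧ d((b ∧ l) ∧ l ∧ (b ∧ b) ∧ (l ∧ h(c, b)), (l ∧ c) ∧ d(c, l, b) ∧ b, d(d(b, l, c), l ∧ b ∧ l, l ∧ l ∧ c)) ∧ d(l ∧ b ∧ b ∧ l ∧ b ∧ b ∧ d(c, l, c), h(d(c, l, b), c ∧ (c ∧ c)), d(l ∧ b ∧ b, c ∧ b ∧ c, h(l, b))) ∧ h(h(c ∧ b ∧ b, d(l, c, b)), b ∧ (l ∧ d(c, b, c)) ∧ b)
Inside:  d((b ∧ l) ∧ l ∧ (b ∧ b) ∧ (l ∧ h(c, b)), (l ∧ c) ∧ d(c, l, b) ∧ b, d(d(b, l, c), l ∧ b ∧ l, l ∧ l ∧ c))  →  d(b ∧ b ∧ b ∧ h(c, b) ∧ l ∧ l ∧ l, b ∧ c ∧ d(c, l, b) ∧ l, d(d(b, l, c), b ∧ l ∧ l, c ∧ l ∧ l))
Canonicalize subterm:  d(l ∧ b ∧ b ∧ l ∧ b ∧ b ∧ d(c, l, c), h(d(c, l, b), c ∧ (c ∧ c)), d(l ∧ b ∧ b, c ∧ b ∧ c, h(l, b)))  →  d(b ∧ b ∧ b ∧ b ∧ d(c, l, c) ∧ l ∧ l, h(d(c, l, b), c ∧ c ∧ c), d(b ∧ b ∧ l, b ∧ c ∧ c, h(l, b)))
Inside:  h(h(c ∧ b ∧ b, d(l, c, b)), b ∧ (l ∧ d(c, b, c)) ∧ b)  →  h(h(b ∧ b ∧ c, d(l, c, b)), b ∧ b ∧ d(c, b, c) ∧ l)
Order the arguments:  b ∧ d(b ∧ b ∧ b ∧ b ∧ d(c, l, c) ∧ l ∧ l, h(d(c, l, b), c ∧ c ∧ c), d(b ∧ b ∧ l, b ∧ c ∧ c, h(l, b))) ∧ d(b ∧ b ∧ b ∧ h(c, b) ∧ l ∧ l ∧ l, b ∧ c ∧ d(c, l, b) ∧ l, d(d(b, l, c), b ∧ l ∧ l, c ∧ l ∧ l)) ∧ h(h(b ∧ b ∧ c, d(l, c, b)), b ∧ b ∧ d(c, b, c) ∧ l)
Reassemble:  d(b ∧ d(b ∧ b ∧ b ∧ b ∧ d(c, l, c) ∧ l ∧ l, h(d(c, l, b), c ∧ c ∧ c), d(b ∧ b ∧ l, b ∧ c ∧ c, h(l, b))) ∧ d(b ∧ b ∧ b ∧ h(c, b) ∧ l ∧ l ∧ l, b ∧ c ∧ d(c, l, b) ∧ l, d(d(b, l, c), b ∧ l ∧ l, c ∧ l ∧ l)) ∧ h(h(b ∧ b ∧ c, d(l, c, b)), b ∧ b ∧ d(c, b, c) ∧ l), l, l)

Answer: d(b ∧ d(b ∧ b ∧ b ∧ b ∧ d(c, l, c) ∧ l ∧ l, h(d(c, l, b), c ∧ c ∧ c), d(b ∧ b ∧ l, b ∧ c ∧ c, h(l, b))) ∧ d(b ∧ b ∧ b ∧ h(c, b) ∧ l ∧ l ∧ l, b ∧ c ∧ d(c, l, b) ∧ l, d(d(b, l, c), b ∧ l ∧ l, c ∧ l ∧ l)) ∧ h(h(b ∧ b ∧ c, d(l, c, b)), b ∧ b ∧ d(c, b, c) ∧ l), l, l)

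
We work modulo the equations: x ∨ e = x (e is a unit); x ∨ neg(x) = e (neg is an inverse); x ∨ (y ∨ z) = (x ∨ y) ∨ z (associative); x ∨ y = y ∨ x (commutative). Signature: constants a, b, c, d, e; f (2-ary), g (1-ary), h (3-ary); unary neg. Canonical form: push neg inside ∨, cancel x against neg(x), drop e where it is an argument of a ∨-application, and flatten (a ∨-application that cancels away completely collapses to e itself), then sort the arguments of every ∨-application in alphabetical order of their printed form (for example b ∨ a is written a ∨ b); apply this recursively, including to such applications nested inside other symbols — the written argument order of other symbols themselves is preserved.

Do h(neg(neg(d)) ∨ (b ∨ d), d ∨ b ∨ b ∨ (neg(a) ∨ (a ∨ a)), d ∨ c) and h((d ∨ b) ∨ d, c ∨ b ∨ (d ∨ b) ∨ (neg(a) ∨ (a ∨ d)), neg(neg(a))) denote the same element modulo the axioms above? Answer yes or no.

Answer: no — h(b ∨ d ∨ d, a ∨ b ∨ b ∨ d, c ∨ d) vs h(b ∨ d ∨ d, b ∨ b ∨ c ∨ d ∨ d, a)

Derivation:
Left:  h(neg(neg(d)) ∨ (b ∨ d), d ∨ b ∨ b ∨ (neg(a) ∨ (a ∨ a)), d ∨ c)
  Descend into:  d ∨ b ∨ b ∨ (neg(a) ∨ (a ∨ a))
  Combine occurrences:  d ∨ b ∨ b ∨ a
  Order the arguments:  a ∨ b ∨ b ∨ d
  Rebuild:  h(b ∨ d ∨ d, a ∨ b ∨ b ∨ d, c ∨ d)
Right:  h((d ∨ b) ∨ d, c ∨ b ∨ (d ∨ b) ∨ (neg(a) ∨ (a ∨ d)), neg(neg(a)))
  Descend into:  c ∨ b ∨ (d ∨ b) ∨ (neg(a) ∨ (a ∨ d))
  Cancel:  a cancels
  Collect terms:  c ∨ b ∨ b ∨ d ∨ d
  Sort:  b ∨ b ∨ c ∨ d ∨ d
  Put back:  h(b ∨ d ∨ d, b ∨ b ∨ c ∨ d ∨ d, a)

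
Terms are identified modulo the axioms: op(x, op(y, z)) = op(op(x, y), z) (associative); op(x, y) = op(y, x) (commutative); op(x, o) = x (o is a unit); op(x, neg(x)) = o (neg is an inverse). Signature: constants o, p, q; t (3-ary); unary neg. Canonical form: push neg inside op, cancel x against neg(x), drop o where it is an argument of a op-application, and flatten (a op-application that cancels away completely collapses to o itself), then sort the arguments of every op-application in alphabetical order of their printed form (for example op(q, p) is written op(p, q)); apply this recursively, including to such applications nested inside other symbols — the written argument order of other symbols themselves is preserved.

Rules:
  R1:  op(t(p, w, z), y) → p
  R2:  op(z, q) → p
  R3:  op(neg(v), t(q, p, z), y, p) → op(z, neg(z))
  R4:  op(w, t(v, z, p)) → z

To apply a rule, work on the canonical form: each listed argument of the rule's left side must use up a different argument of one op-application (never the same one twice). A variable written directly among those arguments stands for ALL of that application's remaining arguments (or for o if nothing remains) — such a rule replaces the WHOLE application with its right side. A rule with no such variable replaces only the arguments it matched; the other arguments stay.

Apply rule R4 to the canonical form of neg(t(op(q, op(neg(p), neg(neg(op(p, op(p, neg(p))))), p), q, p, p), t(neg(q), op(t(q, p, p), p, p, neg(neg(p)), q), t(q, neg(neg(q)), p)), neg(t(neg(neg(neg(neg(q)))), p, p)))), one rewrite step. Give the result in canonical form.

Canonical form:  neg(t(op(p, p, p, q, q), t(neg(q), op(p, p, p, q, t(q, p, p)), t(q, q, p)), neg(t(q, p, p))))
Apply R4:  consuming t(q, p, p);  v := q, w := op(p, p, p, q), z := p
Every leftover argument binds to the variable; the entire application is replaced.
Giving:  neg(t(op(p, p, p, q, q), t(neg(q), p, t(q, q, p)), neg(t(q, p, p))))

Answer: neg(t(op(p, p, p, q, q), t(neg(q), p, t(q, q, p)), neg(t(q, p, p))))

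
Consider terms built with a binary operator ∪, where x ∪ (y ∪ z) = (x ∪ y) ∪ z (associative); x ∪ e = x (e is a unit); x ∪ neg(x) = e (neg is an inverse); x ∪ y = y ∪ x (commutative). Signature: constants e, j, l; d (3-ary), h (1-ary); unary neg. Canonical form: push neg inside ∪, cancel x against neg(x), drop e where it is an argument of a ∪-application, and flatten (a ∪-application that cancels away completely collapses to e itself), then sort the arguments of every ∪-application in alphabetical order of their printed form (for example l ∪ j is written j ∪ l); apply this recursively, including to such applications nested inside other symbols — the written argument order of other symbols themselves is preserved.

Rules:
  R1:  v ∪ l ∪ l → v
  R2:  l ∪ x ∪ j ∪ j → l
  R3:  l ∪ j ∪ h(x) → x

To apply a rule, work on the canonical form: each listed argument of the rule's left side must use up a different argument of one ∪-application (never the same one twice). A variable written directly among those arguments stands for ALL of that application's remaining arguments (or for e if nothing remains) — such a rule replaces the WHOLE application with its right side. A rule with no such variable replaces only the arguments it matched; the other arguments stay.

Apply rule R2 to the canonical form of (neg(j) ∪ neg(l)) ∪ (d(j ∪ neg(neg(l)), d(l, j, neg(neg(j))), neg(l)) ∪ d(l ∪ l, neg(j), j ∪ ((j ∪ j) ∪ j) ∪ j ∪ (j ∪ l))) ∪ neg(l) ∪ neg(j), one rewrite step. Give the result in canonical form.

Answer: d(j ∪ l, d(l, j, j), neg(l)) ∪ d(l ∪ l, neg(j), l) ∪ neg(j) ∪ neg(j) ∪ neg(l) ∪ neg(l)

Derivation:
Canonical form:  d(j ∪ l, d(l, j, j), neg(l)) ∪ d(l ∪ l, neg(j), j ∪ j ∪ j ∪ j ∪ j ∪ j ∪ l) ∪ neg(j) ∪ neg(j) ∪ neg(l) ∪ neg(l)
Match R2:  consume j, j, l;  x := j ∪ j ∪ j ∪ j
Every leftover argument binds to the variable; the entire application is replaced.
New term:  d(j ∪ l, d(l, j, j), neg(l)) ∪ d(l ∪ l, neg(j), l) ∪ neg(j) ∪ neg(j) ∪ neg(l) ∪ neg(l)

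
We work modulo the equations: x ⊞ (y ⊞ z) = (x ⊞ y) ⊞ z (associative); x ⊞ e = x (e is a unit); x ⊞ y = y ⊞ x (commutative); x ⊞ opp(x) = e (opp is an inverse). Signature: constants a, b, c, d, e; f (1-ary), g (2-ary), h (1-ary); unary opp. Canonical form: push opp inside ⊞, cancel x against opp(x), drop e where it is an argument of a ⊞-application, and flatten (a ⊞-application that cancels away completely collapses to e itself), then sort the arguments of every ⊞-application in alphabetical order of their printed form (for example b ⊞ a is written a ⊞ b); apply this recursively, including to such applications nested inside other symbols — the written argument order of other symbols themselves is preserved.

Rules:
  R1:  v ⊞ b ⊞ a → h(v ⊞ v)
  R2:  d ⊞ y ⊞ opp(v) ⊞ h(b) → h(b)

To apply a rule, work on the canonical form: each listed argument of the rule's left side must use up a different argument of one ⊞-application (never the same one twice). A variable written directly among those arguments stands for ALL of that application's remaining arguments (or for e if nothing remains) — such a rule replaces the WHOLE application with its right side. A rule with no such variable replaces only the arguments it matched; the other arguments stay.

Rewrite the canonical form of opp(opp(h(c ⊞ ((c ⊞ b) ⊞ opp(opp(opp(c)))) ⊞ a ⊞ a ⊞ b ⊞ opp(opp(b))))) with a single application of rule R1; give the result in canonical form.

Answer: h(h(a ⊞ a ⊞ b ⊞ b ⊞ b ⊞ b ⊞ c ⊞ c))

Derivation:
Canonical form:  h(a ⊞ a ⊞ b ⊞ b ⊞ b ⊞ c)
Apply R1:  consuming a, b;  v := a ⊞ b ⊞ b ⊞ c
The variable takes the whole remainder — replace the entire application.
Result:  h(h(a ⊞ a ⊞ b ⊞ b ⊞ b ⊞ b ⊞ c ⊞ c))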